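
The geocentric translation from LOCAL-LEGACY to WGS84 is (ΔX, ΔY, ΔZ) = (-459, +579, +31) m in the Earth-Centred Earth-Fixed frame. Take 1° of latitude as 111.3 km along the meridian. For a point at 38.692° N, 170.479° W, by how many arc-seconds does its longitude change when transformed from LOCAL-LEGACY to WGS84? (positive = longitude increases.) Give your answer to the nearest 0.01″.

sin φ = 0.625134, cos φ = 0.780518, sin λ = -0.165409, cos λ = -0.986225.
East component: ΔE = −sin λ·ΔX + cos λ·ΔY = −(-0.165409)(-459) + (-0.986225)(579) = -646.95 m.
1° of latitude spans 111300 m; at latitude φ, 1° of longitude spans that × cos φ = 86871.6 m, so Δλ = -646.95 / 86871.6 × 3600 = -26.810″.

Δλ = -26.81″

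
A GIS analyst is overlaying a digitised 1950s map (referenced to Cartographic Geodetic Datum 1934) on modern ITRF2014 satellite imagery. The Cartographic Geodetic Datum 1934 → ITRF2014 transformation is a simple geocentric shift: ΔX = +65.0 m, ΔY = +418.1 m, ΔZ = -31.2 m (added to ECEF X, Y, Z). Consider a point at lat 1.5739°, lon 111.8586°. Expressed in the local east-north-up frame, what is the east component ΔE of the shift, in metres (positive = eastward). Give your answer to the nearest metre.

At φ = 1.5739°, λ = 111.8586°: sin φ = 0.027466, cos φ = 0.999623, sin λ = 0.928106, cos λ = -0.372317.
ΔE = −sin λ·ΔX + cos λ·ΔY = −(0.928106)·(65.0) + (-0.372317)·(418.1) = -215.99 m.

ΔE = -216 m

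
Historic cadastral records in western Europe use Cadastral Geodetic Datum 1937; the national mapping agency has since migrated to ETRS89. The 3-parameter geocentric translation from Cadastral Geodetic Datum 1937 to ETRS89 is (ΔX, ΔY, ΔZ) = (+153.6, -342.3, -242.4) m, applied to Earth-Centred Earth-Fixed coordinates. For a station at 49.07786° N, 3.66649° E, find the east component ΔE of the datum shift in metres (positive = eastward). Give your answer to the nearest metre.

ΔE = -351 m

At φ = 49.07786°, λ = 3.66649°: sin φ = 0.755600, cos φ = 0.655033, sin λ = 0.063949, cos λ = 0.997953.
ΔE = −sin λ·ΔX + cos λ·ΔY = −(0.063949)·(153.6) + (0.997953)·(-342.3) = -351.42 m.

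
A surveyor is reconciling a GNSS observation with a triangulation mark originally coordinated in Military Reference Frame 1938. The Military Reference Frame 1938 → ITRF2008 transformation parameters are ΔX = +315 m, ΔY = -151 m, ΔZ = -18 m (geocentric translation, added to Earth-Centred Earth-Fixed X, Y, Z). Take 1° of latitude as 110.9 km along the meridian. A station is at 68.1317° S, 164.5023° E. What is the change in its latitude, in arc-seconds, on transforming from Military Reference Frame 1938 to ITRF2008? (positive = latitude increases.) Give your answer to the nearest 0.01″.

sin φ = -0.928042, cos φ = 0.372474, sin λ = 0.267200, cos λ = -0.963641.
North component: ΔN = −sin φ cos λ·ΔX − sin φ sin λ·ΔY + cos φ·ΔZ = −(-0.928042)(-0.963641)(315) − (-0.928042)(0.267200)(-151) + (0.372474)(-18) = -325.85 m.
1° of latitude spans 110900 m, so Δφ = -325.85 / 110900 × 3600 = -10.578″.

Δφ = -10.58″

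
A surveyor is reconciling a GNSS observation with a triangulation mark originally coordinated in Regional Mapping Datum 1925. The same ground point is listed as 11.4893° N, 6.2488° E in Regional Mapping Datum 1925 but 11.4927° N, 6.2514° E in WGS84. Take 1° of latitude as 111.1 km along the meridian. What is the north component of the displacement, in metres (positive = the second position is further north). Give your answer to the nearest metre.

Δφ = 11.4927° − 11.4893° = +0.0034°; Δλ = 6.2514° − 6.2488° = +0.0026°.
ΔN = Δφ × 111100 = 377.7 m; ΔE = Δλ × 111100 × cos(11.4893°) = +0.0026 × 111100 × 0.979962 = 283.1 m.

ΔN = 378 m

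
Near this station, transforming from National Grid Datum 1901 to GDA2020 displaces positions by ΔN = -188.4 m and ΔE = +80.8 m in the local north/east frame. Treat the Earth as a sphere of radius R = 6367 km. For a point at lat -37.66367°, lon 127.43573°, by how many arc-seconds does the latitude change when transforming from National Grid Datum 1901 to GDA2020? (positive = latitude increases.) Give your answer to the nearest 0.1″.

Δφ = -6.1″

On a sphere of radius R, 1 rad of latitude = R, so Δφ = ΔN / R = -188.4 / 6367000 = -2.9590e-05 rad = -6.103″.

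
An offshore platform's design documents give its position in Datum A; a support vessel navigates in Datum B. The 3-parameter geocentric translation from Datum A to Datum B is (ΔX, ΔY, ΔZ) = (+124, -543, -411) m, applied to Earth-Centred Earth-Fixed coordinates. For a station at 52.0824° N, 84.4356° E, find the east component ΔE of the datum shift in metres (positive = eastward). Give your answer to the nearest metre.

At φ = 52.0824°, λ = 84.4356°: sin φ = 0.788895, cos φ = 0.614528, sin λ = 0.995288, cos λ = 0.096965.
ΔE = −sin λ·ΔX + cos λ·ΔY = −(0.995288)·(124) + (0.096965)·(-543) = -176.07 m.

ΔE = -176 m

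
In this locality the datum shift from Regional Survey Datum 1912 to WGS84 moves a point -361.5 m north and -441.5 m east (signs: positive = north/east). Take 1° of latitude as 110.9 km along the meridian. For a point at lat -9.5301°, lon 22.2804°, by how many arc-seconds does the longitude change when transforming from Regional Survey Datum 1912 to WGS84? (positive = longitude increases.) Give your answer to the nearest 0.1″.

At latitude -9.5301°, cos φ = 0.986199.
1° of longitude at this latitude = 110.9 × cos φ = 109.37 km, so Δλ = -441.5 / 109369.4 = -0.0040368° = -14.532″.

Δλ = -14.5″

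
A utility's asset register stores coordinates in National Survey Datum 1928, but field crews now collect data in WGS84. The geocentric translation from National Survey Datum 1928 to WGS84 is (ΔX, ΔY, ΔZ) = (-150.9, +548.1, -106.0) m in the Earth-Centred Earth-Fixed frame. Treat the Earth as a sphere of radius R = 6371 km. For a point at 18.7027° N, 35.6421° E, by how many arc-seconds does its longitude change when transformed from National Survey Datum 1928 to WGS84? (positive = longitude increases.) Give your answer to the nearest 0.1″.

Δλ = 18.2″

sin φ = 0.320658, cos φ = 0.947195, sin λ = 0.582720, cos λ = 0.812673.
East component: ΔE = −sin λ·ΔX + cos λ·ΔY = −(0.582720)(-150.9) + (0.812673)(548.1) = 533.36 m.
1° of latitude spans πR/180 = 111195 m; at latitude φ, 1° of longitude spans that × cos φ = 105323.3 m, so Δλ = 533.36 / 105323.3 × 3600 = 18.230″.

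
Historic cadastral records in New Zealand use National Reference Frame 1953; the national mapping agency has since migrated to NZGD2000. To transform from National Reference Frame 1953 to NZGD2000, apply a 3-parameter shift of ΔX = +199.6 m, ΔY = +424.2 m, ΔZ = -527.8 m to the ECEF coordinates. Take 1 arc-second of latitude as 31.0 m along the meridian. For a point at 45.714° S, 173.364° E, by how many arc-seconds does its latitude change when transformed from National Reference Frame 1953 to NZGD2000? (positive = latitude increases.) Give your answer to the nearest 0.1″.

Δφ = -15.3″

sin φ = -0.715863, cos φ = 0.698240, sin λ = 0.115561, cos λ = -0.993300.
North component: ΔN = −sin φ cos λ·ΔX − sin φ sin λ·ΔY + cos φ·ΔZ = −(-0.715863)(-0.993300)(199.6) − (-0.715863)(0.115561)(424.2) + (0.698240)(-527.8) = -475.37 m.
1° of latitude spans 3600 × 31.00 = 111600 m, so Δφ = -475.37 / 111600 × 3600 = -15.334″.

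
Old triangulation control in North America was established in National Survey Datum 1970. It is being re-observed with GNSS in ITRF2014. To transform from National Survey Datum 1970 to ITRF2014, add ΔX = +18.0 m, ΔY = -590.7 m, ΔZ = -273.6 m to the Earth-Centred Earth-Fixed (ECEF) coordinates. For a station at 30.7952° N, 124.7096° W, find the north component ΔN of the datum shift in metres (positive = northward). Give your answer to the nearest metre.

At φ = 30.7952°, λ = -124.7096°: sin φ = 0.511971, cos φ = 0.859003, sin λ = -0.822049, cos λ = -0.569417.
ΔN = −sin φ cos λ·ΔX − sin φ sin λ·ΔY + cos φ·ΔZ = −(0.511971)(-0.569417)(18.0) − (0.511971)(-0.822049)(-590.7) + (0.859003)(-273.6) = -478.38 m.

ΔN = -478 m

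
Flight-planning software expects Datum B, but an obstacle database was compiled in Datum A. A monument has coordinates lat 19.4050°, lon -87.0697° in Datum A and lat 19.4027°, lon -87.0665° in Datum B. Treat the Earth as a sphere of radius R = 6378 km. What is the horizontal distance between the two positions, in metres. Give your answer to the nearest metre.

422 m

Δφ = 19.4027° − 19.4050° = -0.0023°; Δλ = -87.0665° − -87.0697° = +0.0032°.
1° along a meridian = πR/180 = 111317 m.
ΔN = Δφ × 111317 = -256.0 m; ΔE = Δλ × 111317 × cos(19.4050°) = +0.0032 × 111317 × 0.943194 = 336.0 m.
Distance = √(ΔE² + ΔN²) = √(336.0² + (-256.0)²) = 422.4 m.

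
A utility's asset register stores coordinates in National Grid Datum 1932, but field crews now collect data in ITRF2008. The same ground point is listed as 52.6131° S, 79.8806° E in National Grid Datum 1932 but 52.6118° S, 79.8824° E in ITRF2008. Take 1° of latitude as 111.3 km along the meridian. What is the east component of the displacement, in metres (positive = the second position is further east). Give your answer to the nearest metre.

Δφ = -52.6118° − -52.6131° = +0.0013°; Δλ = 79.8824° − 79.8806° = +0.0018°.
ΔN = Δφ × 111300 = 144.7 m; ΔE = Δλ × 111300 × cos(-52.6131°) = +0.0018 × 111300 × 0.607194 = 121.6 m.

ΔE = 122 m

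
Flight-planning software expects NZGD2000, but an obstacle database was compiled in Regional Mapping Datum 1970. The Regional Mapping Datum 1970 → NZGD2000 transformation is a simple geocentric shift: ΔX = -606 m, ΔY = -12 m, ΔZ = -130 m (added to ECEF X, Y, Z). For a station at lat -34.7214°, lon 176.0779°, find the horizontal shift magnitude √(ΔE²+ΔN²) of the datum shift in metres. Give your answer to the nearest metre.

243 m

At φ = -34.7214°, λ = 176.0779°: sin φ = -0.569587, cos φ = 0.821931, sin λ = 0.068400, cos λ = -0.997658.
ΔE = −sin λ·ΔX + cos λ·ΔY = −(0.068400)·(-606) + (-0.997658)·(-12) = 53.42 m.
ΔN = −sin φ cos λ·ΔX − sin φ sin λ·ΔY + cos φ·ΔZ = −(-0.569587)(-0.997658)(-606) − (-0.569587)(0.068400)(-12) + (0.821931)(-130) = 237.04 m.
Horizontal magnitude = √(ΔE² + ΔN²) = √(53.42² + 237.04²) = 242.99 m.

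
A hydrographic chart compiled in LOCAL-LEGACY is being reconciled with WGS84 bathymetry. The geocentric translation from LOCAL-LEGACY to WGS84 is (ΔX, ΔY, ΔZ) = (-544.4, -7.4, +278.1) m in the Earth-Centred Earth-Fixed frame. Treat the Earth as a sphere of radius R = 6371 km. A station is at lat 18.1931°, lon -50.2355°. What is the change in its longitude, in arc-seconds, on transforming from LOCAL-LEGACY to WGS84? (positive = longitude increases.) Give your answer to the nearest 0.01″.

Δλ = -14.42″

sin φ = 0.312221, cos φ = 0.950010, sin λ = -0.768680, cos λ = 0.639634.
East component: ΔE = −sin λ·ΔX + cos λ·ΔY = −(-0.768680)(-544.4) + (0.639634)(-7.4) = -423.20 m.
1° of latitude spans πR/180 = 111195 m; at latitude φ, 1° of longitude spans that × cos φ = 105636.3 m, so Δλ = -423.20 / 105636.3 × 3600 = -14.422″.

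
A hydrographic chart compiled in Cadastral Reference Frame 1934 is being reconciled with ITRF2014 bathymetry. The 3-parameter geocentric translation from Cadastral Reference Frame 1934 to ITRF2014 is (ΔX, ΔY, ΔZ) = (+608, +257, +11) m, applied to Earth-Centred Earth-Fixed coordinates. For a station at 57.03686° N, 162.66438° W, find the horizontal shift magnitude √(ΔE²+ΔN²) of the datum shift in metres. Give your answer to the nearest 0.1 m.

The local east axis at (φ, λ) is (−sin λ, cos λ, 0), so ΔE = −sin(-162.66438°)·608 + cos(-162.66438°)·257 = -64.16 m.
The local north axis is (−sin φ cos λ, −sin φ sin λ, cos φ), giving ΔN = 486.953 + 64.250 + 5.985 = 557.19 m.
Horizontal magnitude = √(ΔE² + ΔN²) = √((-64.16)² + 557.19²) = 560.87 m.

560.9 m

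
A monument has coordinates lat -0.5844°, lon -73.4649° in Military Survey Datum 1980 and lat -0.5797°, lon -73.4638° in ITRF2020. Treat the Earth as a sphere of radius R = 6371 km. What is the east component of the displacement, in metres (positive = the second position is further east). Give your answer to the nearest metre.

Δφ = -0.5797° − -0.5844° = +0.0047°; Δλ = -73.4638° − -73.4649° = +0.0011°.
1° along a meridian = πR/180 = 111195 m.
ΔN = Δφ × 111195 = 522.6 m; ΔE = Δλ × 111195 × cos(-0.5844°) = +0.0011 × 111195 × 0.999948 = 122.3 m.

ΔE = 122 m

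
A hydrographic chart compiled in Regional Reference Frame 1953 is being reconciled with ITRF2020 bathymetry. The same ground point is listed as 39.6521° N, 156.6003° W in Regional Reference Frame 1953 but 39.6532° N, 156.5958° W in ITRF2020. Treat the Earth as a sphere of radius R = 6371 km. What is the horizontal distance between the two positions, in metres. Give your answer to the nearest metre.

404 m

Δφ = 39.6532° − 39.6521° = +0.0011°; Δλ = -156.5958° − -156.6003° = +0.0045°.
1° along a meridian = πR/180 = 111195 m.
ΔN = Δφ × 111195 = 122.3 m; ΔE = Δλ × 111195 × cos(39.6521°) = +0.0045 × 111195 × 0.769933 = 385.3 m.
Distance = √(ΔE² + ΔN²) = √(385.3² + 122.3²) = 404.2 m.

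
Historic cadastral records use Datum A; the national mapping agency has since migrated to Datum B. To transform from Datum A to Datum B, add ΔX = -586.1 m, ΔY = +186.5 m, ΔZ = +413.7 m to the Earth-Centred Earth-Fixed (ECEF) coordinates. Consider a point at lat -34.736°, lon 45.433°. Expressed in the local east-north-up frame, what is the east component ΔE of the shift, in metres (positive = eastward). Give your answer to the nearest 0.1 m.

ΔE = 548.4 m

The local east axis at (φ, λ) is (−sin λ, cos λ, 0), so ΔE = −sin(45.433°)·(-586.1) + cos(45.433°)·186.5 = 548.43 m.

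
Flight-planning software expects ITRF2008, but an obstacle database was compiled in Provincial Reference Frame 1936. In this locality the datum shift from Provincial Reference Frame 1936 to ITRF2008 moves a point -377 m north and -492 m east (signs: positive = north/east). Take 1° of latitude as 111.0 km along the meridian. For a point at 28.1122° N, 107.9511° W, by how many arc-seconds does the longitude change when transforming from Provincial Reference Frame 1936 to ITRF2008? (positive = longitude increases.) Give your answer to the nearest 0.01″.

At latitude 28.1122°, cos φ = 0.882027.
1° of longitude at this latitude = 111.0 × cos φ = 97.90 km, so Δλ = -492.0 / 97904.9 = -0.0050253° = -18.091″.

Δλ = -18.09″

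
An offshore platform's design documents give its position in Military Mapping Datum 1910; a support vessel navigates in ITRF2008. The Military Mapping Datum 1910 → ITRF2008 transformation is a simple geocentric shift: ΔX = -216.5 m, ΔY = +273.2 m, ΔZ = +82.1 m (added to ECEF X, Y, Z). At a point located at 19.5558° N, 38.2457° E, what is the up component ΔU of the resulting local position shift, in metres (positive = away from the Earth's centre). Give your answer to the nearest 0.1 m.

At φ = 19.5558°, λ = 38.2457°: sin φ = 0.334725, cos φ = 0.942316, sin λ = 0.619035, cos λ = 0.785363.
ΔU = cos φ cos λ·ΔX + cos φ sin λ·ΔY + sin φ·ΔZ = (0.942316)(0.785363)(-216.5) + (0.942316)(0.619035)(273.2) + (0.334725)(82.1) = 26.62 m.

ΔU = 26.6 m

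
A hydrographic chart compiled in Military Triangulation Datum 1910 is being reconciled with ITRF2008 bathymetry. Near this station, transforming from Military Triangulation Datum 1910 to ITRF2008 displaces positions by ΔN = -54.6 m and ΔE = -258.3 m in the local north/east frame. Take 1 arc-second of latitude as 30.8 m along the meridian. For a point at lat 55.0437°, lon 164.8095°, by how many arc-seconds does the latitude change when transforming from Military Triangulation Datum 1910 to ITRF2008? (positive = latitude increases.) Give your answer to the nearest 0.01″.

Δφ = -1.77″

1″ of latitude = 30.80 m, so Δφ = -54.6 / 30.80 = -1.773″.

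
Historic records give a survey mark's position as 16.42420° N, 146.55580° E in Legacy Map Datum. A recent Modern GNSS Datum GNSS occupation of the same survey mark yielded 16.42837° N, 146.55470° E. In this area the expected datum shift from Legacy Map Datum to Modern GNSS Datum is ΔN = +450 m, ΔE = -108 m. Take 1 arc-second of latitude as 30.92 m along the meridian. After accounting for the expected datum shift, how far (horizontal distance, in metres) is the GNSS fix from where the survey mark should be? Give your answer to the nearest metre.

Observed coordinate differences: Δφ = +0.00417°, Δλ = -0.00110°.
Converting to metres (1° lat = 111312 m, cos φ = 0.959195): observed ΔN = 464.2 m, observed ΔE = -117.4 m.
Subtracting the expected shift leaves a residual of 464.2 − (450) = 14.2 m north and -117.4 − (-108) = -9.4 m east.
Residual distance = √(14.2² + (-9.4)²) = 17.0 m.

17 m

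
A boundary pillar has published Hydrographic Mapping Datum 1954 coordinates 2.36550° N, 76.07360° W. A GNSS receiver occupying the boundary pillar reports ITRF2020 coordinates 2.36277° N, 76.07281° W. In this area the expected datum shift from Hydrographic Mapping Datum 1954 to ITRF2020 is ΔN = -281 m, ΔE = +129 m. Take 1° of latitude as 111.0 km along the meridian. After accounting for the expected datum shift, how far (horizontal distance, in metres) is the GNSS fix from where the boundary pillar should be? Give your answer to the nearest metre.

47 m

Observed coordinate differences: Δφ = -0.00273°, Δλ = +0.00079°.
Converting to metres (1° lat = 111000 m, cos φ = 0.999148): observed ΔN = -303.0 m, observed ΔE = 87.6 m.
Subtracting the expected shift leaves a residual of -303.0 − (-281) = -22.0 m north and 87.6 − (129) = -41.4 m east.
Residual distance = √((-22.0)² + (-41.4)²) = 46.9 m.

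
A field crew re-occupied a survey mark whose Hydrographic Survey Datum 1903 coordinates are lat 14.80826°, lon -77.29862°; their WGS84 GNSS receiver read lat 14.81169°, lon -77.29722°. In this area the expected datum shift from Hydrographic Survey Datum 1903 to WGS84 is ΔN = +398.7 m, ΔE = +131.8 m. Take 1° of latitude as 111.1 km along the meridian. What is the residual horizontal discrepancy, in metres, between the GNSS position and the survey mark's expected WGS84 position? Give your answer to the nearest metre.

Observed coordinate differences: Δφ = +0.00343°, Δλ = +0.00140°.
Converting to metres (1° lat = 111100 m, cos φ = 0.966787): observed ΔN = 381.1 m, observed ΔE = 150.4 m.
Subtracting the expected shift leaves a residual of 381.1 − (398.7) = -17.6 m north and 150.4 − (131.8) = 18.6 m east.
Residual distance = √((-17.6)² + 18.6²) = 25.6 m.

26 m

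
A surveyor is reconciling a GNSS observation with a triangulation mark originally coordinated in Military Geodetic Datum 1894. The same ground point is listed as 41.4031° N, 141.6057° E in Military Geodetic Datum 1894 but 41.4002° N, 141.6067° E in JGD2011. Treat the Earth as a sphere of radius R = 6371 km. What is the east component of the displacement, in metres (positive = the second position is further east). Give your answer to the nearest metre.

ΔE = 83 m

Δφ = 41.4002° − 41.4031° = -0.0029°; Δλ = 141.6067° − 141.6057° = +0.0010°.
1° along a meridian = πR/180 = 111195 m.
ΔN = Δφ × 111195 = -322.5 m; ΔE = Δλ × 111195 × cos(41.4031°) = +0.0010 × 111195 × 0.750075 = 83.4 m.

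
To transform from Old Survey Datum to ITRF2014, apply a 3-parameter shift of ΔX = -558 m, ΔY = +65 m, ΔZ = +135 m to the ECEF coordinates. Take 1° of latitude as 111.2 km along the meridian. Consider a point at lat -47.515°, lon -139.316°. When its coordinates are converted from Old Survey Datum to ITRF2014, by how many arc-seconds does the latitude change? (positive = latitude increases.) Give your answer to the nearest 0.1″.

sin φ = -0.737454, cos φ = 0.675397, sin λ = -0.651887, cos λ = -0.758316.
North component: ΔN = −sin φ cos λ·ΔX − sin φ sin λ·ΔY + cos φ·ΔZ = −(-0.737454)(-0.758316)(-558) − (-0.737454)(-0.651887)(65) + (0.675397)(135) = 371.98 m.
1° of latitude spans 111200 m, so Δφ = 371.98 / 111200 × 3600 = 12.042″.

Δφ = 12.0″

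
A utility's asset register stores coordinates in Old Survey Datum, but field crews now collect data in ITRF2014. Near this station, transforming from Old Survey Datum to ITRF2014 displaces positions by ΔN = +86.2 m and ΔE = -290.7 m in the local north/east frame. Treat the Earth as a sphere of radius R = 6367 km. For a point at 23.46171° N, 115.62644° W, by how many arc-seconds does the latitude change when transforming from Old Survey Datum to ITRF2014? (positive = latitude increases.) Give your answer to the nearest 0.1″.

On a sphere of radius R, 1 rad of latitude = R, so Δφ = ΔN / R = 86.2 / 6367000 = 1.3539e-05 rad = 2.793″.

Δφ = 2.8″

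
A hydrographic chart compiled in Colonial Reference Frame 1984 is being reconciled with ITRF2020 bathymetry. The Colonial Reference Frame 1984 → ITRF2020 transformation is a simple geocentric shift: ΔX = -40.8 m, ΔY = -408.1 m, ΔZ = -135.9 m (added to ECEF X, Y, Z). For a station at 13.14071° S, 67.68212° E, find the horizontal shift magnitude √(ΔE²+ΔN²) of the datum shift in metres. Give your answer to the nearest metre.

At φ = -13.14071°, λ = 67.68212°: sin φ = -0.227343, cos φ = 0.973815, sin λ = 0.925091, cos λ = 0.379745.
ΔE = −sin λ·ΔX + cos λ·ΔY = −(0.925091)·(-40.8) + (0.379745)·(-408.1) = -117.23 m.
ΔN = −sin φ cos λ·ΔX − sin φ sin λ·ΔY + cos φ·ΔZ = −(-0.227343)(0.379745)(-40.8) − (-0.227343)(0.925091)(-408.1) + (0.973815)(-135.9) = -221.69 m.
Horizontal magnitude = √(ΔE² + ΔN²) = √((-117.23)² + (-221.69)²) = 250.78 m.

251 m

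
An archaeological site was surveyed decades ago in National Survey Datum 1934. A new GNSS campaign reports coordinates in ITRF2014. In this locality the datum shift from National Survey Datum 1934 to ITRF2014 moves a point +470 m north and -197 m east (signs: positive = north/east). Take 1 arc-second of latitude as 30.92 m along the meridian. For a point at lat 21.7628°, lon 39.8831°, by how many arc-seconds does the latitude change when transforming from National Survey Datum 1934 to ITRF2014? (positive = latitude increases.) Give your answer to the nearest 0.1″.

1″ of latitude = 30.92 m, so Δφ = 470.0 / 30.92 = 15.201″.

Δφ = 15.2″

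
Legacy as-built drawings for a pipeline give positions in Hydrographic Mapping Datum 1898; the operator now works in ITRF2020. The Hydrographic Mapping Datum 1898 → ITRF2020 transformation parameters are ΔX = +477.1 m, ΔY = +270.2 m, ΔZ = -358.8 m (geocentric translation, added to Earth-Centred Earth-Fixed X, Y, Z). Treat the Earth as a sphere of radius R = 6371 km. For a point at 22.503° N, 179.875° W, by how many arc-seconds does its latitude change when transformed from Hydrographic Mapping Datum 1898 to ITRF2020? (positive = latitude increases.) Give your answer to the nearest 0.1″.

Δφ = -4.8″

sin φ = 0.382732, cos φ = 0.923859, sin λ = -0.002182, cos λ = -0.999998.
North component: ΔN = −sin φ cos λ·ΔX − sin φ sin λ·ΔY + cos φ·ΔZ = −(0.382732)(-0.999998)(477.1) − (0.382732)(-0.002182)(270.2) + (0.923859)(-358.8) = -148.65 m.
1° of latitude spans πR/180 = 111195 m, so Δφ = -148.65 / 111195 × 3600 = -4.813″.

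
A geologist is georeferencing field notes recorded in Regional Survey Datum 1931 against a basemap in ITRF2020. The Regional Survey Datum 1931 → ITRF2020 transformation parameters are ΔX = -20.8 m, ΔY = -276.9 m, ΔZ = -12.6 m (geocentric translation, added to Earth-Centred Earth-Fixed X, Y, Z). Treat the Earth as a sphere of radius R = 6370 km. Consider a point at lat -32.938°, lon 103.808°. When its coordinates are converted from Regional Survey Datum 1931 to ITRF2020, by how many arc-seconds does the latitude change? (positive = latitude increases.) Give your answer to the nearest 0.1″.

Δφ = -5.0″

sin φ = -0.543731, cos φ = 0.839259, sin λ = 0.971101, cos λ = -0.238669.
North component: ΔN = −sin φ cos λ·ΔX − sin φ sin λ·ΔY + cos φ·ΔZ = −(-0.543731)(-0.238669)(-20.8) − (-0.543731)(0.971101)(-276.9) + (0.839259)(-12.6) = -154.08 m.
1° of latitude spans πR/180 = 111177 m, so Δφ = -154.08 / 111177 × 3600 = -4.989″.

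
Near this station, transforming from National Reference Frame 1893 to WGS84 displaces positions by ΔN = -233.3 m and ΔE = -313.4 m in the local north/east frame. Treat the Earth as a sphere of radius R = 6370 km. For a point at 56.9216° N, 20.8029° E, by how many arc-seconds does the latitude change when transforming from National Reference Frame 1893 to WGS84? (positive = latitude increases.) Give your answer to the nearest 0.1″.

Δφ = -7.6″

On a sphere of radius R, 1 rad of latitude = R, so Δφ = ΔN / R = -233.3 / 6370000 = -3.6625e-05 rad = -7.554″.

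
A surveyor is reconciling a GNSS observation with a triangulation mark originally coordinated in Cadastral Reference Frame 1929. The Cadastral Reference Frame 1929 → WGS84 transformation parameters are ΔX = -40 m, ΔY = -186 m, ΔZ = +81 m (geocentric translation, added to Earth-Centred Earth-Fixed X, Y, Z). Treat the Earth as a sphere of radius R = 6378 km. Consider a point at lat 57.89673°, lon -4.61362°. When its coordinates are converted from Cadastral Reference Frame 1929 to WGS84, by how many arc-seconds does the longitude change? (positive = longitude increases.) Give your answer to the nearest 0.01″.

sin φ = 0.847092, cos φ = 0.531447, sin λ = -0.080436, cos λ = 0.996760.
East component: ΔE = −sin λ·ΔX + cos λ·ΔY = −(-0.080436)(-40) + (0.996760)(-186) = -188.61 m.
1° of latitude spans πR/180 = 111317 m; at latitude φ, 1° of longitude spans that × cos φ = 59159.1 m, so Δλ = -188.61 / 59159.1 × 3600 = -11.478″.

Δλ = -11.48″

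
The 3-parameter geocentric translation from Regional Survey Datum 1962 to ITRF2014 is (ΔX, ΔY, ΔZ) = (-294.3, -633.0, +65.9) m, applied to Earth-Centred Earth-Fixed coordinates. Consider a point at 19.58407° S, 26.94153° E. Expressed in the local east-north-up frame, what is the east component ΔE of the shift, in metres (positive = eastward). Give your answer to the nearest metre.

ΔE = -431 m

At φ = -19.58407°, λ = 26.94153°: sin φ = -0.335190, cos φ = 0.942151, sin λ = 0.453081, cos λ = 0.891469.
ΔE = −sin λ·ΔX + cos λ·ΔY = −(0.453081)·(-294.3) + (0.891469)·(-633.0) = -430.96 m.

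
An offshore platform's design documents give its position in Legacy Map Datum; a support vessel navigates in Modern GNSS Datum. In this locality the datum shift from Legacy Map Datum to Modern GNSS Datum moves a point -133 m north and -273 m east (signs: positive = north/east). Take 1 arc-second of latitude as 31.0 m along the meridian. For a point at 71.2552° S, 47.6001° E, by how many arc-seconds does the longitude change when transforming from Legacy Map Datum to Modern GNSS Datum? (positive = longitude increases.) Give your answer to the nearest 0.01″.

At latitude -71.2552°, cos φ = 0.321354.
1″ of longitude at this latitude = 31.00 × cos φ = 9.9620 m, so Δλ = -273.0 / 9.9620 = -27.404″.

Δλ = -27.40″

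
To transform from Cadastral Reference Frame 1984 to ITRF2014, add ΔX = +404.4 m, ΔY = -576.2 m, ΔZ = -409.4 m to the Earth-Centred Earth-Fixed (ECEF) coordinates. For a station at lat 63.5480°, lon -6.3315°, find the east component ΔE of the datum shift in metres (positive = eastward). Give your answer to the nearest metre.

ΔE = -528 m

The local east axis at (φ, λ) is (−sin λ, cos λ, 0), so ΔE = −sin(-6.3315°)·404.4 + cos(-6.3315°)·(-576.2) = -528.09 m.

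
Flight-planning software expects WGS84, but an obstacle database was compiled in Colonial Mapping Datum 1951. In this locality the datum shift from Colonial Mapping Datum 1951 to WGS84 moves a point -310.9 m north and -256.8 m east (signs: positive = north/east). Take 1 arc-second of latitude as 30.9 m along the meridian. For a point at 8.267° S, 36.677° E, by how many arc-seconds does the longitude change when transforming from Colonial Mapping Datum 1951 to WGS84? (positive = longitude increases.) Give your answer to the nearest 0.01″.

Δλ = -8.40″

At latitude -8.267°, cos φ = 0.989609.
1″ of longitude at this latitude = 30.90 × cos φ = 30.5789 m, so Δλ = -256.8 / 30.5789 = -8.398″.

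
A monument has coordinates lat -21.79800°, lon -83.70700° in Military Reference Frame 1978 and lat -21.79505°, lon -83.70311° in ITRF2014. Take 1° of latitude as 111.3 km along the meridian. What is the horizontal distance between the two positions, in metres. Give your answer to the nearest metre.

Δφ = -21.79505° − -21.79800° = +0.00295°; Δλ = -83.70311° − -83.70700° = +0.00389°.
ΔN = Δφ × 111300 = 328.3 m; ΔE = Δλ × 111300 × cos(-21.79800°) = +0.00389 × 111300 × 0.928499 = 402.0 m.
Distance = √(ΔE² + ΔN²) = √(402.0² + 328.3²) = 519.0 m.

519 m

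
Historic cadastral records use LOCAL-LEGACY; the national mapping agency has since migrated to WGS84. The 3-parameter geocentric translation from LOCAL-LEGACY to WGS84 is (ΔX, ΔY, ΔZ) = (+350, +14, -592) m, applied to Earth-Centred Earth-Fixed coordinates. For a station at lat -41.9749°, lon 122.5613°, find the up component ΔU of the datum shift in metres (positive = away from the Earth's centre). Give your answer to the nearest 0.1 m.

ΔU = 264.7 m

The local up (radial) axis is (cos φ cos λ, cos φ sin λ, sin φ), giving ΔU = -140.042 + 8.772 + 395.933 = 264.66 m.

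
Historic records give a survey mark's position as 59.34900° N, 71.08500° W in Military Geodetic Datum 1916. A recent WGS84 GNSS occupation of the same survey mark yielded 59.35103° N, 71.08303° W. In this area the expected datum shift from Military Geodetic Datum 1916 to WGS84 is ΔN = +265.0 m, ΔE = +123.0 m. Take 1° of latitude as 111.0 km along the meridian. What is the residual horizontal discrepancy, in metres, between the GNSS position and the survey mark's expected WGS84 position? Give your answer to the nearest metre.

41 m

Observed coordinate differences: Δφ = +0.00203°, Δλ = +0.00197°.
Converting to metres (1° lat = 111000 m, cos φ = 0.509807): observed ΔN = 225.3 m, observed ΔE = 111.5 m.
Subtracting the expected shift leaves a residual of 225.3 − (265.0) = -39.7 m north and 111.5 − (123.0) = -11.5 m east.
Residual distance = √((-39.7)² + (-11.5)²) = 41.3 m.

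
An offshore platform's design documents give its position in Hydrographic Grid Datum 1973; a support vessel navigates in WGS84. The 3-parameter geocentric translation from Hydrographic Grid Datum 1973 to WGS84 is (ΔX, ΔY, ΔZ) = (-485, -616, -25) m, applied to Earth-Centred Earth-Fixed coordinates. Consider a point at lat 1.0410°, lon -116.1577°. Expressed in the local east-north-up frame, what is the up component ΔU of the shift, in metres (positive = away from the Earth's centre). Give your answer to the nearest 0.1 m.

ΔU = 766.1 m

At φ = 1.0410°, λ = -116.1577°: sin φ = 0.018168, cos φ = 0.999835, sin λ = -0.897584, cos λ = -0.440843.
ΔU = cos φ cos λ·ΔX + cos φ sin λ·ΔY + sin φ·ΔZ = (0.999835)(-0.440843)(-485) + (0.999835)(-0.897584)(-616) + (0.018168)(-25) = 766.14 m.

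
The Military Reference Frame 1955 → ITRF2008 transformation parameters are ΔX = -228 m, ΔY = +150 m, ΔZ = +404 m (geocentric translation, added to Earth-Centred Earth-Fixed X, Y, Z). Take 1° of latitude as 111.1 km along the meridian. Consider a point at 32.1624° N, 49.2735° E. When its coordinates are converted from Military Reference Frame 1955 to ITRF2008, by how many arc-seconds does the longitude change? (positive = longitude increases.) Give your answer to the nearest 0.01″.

sin φ = 0.532321, cos φ = 0.846543, sin λ = 0.757833, cos λ = 0.652449.
East component: ΔE = −sin λ·ΔX + cos λ·ΔY = −(0.757833)(-228) + (0.652449)(150) = 270.65 m.
1° of latitude spans 111100 m; at latitude φ, 1° of longitude spans that × cos φ = 94050.9 m, so Δλ = 270.65 / 94050.9 × 3600 = 10.360″.

Δλ = 10.36″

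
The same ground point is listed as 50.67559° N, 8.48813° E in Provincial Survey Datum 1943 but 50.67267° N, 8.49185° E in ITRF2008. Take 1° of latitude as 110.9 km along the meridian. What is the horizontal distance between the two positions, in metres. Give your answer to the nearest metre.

Δφ = 50.67267° − 50.67559° = -0.00292°; Δλ = 8.49185° − 8.48813° = +0.00372°.
ΔN = Δφ × 110900 = -323.8 m; ΔE = Δλ × 110900 × cos(50.67559°) = +0.00372 × 110900 × 0.633710 = 261.4 m.
Distance = √(ΔE² + ΔN²) = √(261.4² + (-323.8)²) = 416.2 m.

416 m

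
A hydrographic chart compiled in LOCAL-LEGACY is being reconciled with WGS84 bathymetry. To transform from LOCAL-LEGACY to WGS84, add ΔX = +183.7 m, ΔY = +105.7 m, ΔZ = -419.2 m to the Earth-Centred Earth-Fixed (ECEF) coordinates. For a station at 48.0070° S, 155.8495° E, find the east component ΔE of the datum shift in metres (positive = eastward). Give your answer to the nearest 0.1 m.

At φ = -48.0070°, λ = 155.8495°: sin φ = -0.743227, cos φ = 0.669040, sin λ = 0.409135, cos λ = -0.912474.
ΔE = −sin λ·ΔX + cos λ·ΔY = −(0.409135)·(183.7) + (-0.912474)·(105.7) = -171.61 m.

ΔE = -171.6 m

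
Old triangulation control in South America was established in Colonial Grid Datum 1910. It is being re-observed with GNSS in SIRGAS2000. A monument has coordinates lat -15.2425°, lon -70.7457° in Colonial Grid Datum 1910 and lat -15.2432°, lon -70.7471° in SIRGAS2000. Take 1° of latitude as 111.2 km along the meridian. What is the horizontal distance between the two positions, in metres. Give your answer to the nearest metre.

Δφ = -15.2432° − -15.2425° = -0.0007°; Δλ = -70.7471° − -70.7457° = -0.0014°.
ΔN = Δφ × 111200 = -77.8 m; ΔE = Δλ × 111200 × cos(-15.2425°) = -0.0014 × 111200 × 0.964822 = -150.2 m.
Distance = √(ΔE² + ΔN²) = √((-150.2)² + (-77.8)²) = 169.2 m.

169 m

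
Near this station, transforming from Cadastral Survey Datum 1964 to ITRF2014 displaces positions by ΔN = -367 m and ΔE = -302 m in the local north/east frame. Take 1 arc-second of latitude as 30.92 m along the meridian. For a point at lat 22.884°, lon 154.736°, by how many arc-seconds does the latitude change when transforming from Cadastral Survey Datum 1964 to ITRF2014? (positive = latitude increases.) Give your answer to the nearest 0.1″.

1″ of latitude = 30.92 m, so Δφ = -367.0 / 30.92 = -11.869″.

Δφ = -11.9″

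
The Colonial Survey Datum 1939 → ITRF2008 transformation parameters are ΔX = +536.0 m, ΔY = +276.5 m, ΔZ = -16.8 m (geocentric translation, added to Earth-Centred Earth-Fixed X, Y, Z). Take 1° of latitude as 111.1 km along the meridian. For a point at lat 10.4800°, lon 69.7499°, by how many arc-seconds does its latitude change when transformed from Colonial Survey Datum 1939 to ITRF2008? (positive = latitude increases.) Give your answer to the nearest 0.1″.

sin φ = 0.181892, cos φ = 0.983318, sin λ = 0.938191, cos λ = 0.346119.
North component: ΔN = −sin φ cos λ·ΔX − sin φ sin λ·ΔY + cos φ·ΔZ = −(0.181892)(0.346119)(536.0) − (0.181892)(0.938191)(276.5) + (0.983318)(-16.8) = -97.45 m.
1° of latitude spans 111100 m, so Δφ = -97.45 / 111100 × 3600 = -3.158″.

Δφ = -3.2″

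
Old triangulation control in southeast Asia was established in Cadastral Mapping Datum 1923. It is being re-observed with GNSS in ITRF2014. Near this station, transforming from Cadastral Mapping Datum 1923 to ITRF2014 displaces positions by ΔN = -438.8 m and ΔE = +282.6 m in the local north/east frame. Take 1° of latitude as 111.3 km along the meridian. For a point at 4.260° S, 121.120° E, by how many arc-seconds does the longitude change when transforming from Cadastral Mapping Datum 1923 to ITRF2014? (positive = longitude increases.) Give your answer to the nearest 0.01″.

Δλ = 9.17″

At latitude -4.260°, cos φ = 0.997237.
1° of longitude at this latitude = 111.3 × cos φ = 110.99 km, so Δλ = 282.6 / 110992.5 = 0.0025461° = 9.166″.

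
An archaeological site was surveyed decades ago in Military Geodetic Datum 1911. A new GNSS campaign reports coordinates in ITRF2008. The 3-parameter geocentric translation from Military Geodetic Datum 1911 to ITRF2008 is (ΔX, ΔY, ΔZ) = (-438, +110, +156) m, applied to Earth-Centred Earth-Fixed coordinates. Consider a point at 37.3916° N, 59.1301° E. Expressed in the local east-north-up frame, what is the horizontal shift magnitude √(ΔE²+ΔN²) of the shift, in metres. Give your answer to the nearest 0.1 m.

The local east axis at (φ, λ) is (−sin λ, cos λ, 0), so ΔE = −sin(59.1301°)·(-438) + cos(59.1301°)·110 = 432.39 m.
The local north axis is (−sin φ cos λ, −sin φ sin λ, cos φ), giving ΔN = 136.472 − 57.335 + 123.943 = 203.08 m.
Horizontal magnitude = √(ΔE² + ΔN²) = √(432.39² + 203.08²) = 477.71 m.

477.7 m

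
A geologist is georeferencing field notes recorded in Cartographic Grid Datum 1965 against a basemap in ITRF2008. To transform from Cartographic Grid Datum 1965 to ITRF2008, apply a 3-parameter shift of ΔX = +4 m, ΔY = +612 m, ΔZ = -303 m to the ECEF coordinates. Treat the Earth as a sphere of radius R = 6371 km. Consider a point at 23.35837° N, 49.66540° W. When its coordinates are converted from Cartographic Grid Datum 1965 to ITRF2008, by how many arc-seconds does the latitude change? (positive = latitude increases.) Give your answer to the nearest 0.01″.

Δφ = -3.05″

sin φ = 0.396481, cos φ = 0.918043, sin λ = -0.762278, cos λ = 0.647250.
North component: ΔN = −sin φ cos λ·ΔX − sin φ sin λ·ΔY + cos φ·ΔZ = −(0.396481)(0.647250)(4) − (0.396481)(-0.762278)(612) + (0.918043)(-303) = -94.23 m.
1° of latitude spans πR/180 = 111195 m, so Δφ = -94.23 / 111195 × 3600 = -3.051″.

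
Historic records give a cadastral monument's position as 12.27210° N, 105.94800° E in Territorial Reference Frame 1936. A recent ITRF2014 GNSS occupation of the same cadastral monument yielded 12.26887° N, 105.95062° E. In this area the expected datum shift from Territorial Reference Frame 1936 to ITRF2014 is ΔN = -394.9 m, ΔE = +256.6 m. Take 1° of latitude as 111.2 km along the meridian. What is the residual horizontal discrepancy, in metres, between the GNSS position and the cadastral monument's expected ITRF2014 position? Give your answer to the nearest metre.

Observed coordinate differences: Δφ = -0.00323°, Δλ = +0.00262°.
Converting to metres (1° lat = 111200 m, cos φ = 0.977149): observed ΔN = -359.2 m, observed ΔE = 284.7 m.
Subtracting the expected shift leaves a residual of -359.2 − (-394.9) = 35.7 m north and 284.7 − (256.6) = 28.1 m east.
Residual distance = √(35.7² + 28.1²) = 45.4 m.

45 m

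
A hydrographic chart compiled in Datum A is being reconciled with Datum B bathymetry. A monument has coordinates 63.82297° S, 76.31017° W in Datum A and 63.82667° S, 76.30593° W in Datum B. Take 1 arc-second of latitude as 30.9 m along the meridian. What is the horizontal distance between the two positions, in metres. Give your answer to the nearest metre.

Δφ = -63.82667° − -63.82297° = -0.00370°; Δλ = -76.30593° − -76.31017° = +0.00424°.
1° of latitude = 3600 × 30.90 = 111240 m.
ΔN = Δφ × 111240 = -411.6 m; ΔE = Δλ × 111240 × cos(-63.82297°) = +0.00424 × 111240 × 0.441146 = 208.1 m.
Distance = √(ΔE² + ΔN²) = √(208.1² + (-411.6)²) = 461.2 m.

461 m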